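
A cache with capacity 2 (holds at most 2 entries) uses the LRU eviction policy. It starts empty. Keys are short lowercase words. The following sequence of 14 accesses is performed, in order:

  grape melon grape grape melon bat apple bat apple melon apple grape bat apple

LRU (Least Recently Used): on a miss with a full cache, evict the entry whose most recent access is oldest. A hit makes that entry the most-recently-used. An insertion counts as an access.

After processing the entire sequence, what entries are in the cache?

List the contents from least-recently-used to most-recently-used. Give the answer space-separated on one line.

LRU simulation (capacity=2):
  1. access grape: MISS. Cache (LRU->MRU): [grape]
  2. access melon: MISS. Cache (LRU->MRU): [grape melon]
  3. access grape: HIT. Cache (LRU->MRU): [melon grape]
  4. access grape: HIT. Cache (LRU->MRU): [melon grape]
  5. access melon: HIT. Cache (LRU->MRU): [grape melon]
  6. access bat: MISS, evict grape. Cache (LRU->MRU): [melon bat]
  7. access apple: MISS, evict melon. Cache (LRU->MRU): [bat apple]
  8. access bat: HIT. Cache (LRU->MRU): [apple bat]
  9. access apple: HIT. Cache (LRU->MRU): [bat apple]
  10. access melon: MISS, evict bat. Cache (LRU->MRU): [apple melon]
  11. access apple: HIT. Cache (LRU->MRU): [melon apple]
  12. access grape: MISS, evict melon. Cache (LRU->MRU): [apple grape]
  13. access bat: MISS, evict apple. Cache (LRU->MRU): [grape bat]
  14. access apple: MISS, evict grape. Cache (LRU->MRU): [bat apple]
Total: 6 hits, 8 misses, 6 evictions

Answer: bat apple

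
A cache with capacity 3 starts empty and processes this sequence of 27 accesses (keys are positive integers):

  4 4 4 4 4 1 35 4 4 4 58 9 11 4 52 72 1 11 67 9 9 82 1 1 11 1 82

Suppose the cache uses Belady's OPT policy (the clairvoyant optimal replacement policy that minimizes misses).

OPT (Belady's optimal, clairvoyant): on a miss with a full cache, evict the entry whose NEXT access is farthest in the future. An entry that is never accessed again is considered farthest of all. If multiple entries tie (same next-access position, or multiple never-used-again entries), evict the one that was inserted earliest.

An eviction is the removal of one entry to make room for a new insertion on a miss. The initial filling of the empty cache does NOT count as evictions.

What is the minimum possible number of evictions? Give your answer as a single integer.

OPT (Belady) simulation (capacity=3):
  1. access 4: MISS. Cache: [4]
  2. access 4: HIT. Next use of 4: step 3. Cache: [4]
  3. access 4: HIT. Next use of 4: step 4. Cache: [4]
  4. access 4: HIT. Next use of 4: step 5. Cache: [4]
  5. access 4: HIT. Next use of 4: step 8. Cache: [4]
  6. access 1: MISS. Cache: [4 1]
  7. access 35: MISS. Cache: [4 1 35]
  8. access 4: HIT. Next use of 4: step 9. Cache: [4 1 35]
  9. access 4: HIT. Next use of 4: step 10. Cache: [4 1 35]
  10. access 4: HIT. Next use of 4: step 14. Cache: [4 1 35]
  11. access 58: MISS, evict 35 (next use: never). Cache: [4 1 58]
  12. access 9: MISS, evict 58 (next use: never). Cache: [4 1 9]
  13. access 11: MISS, evict 9 (next use: step 20). Cache: [4 1 11]
  14. access 4: HIT. Next use of 4: never. Cache: [4 1 11]
  15. access 52: MISS, evict 4 (next use: never). Cache: [1 11 52]
  16. access 72: MISS, evict 52 (next use: never). Cache: [1 11 72]
  17. access 1: HIT. Next use of 1: step 23. Cache: [1 11 72]
  18. access 11: HIT. Next use of 11: step 25. Cache: [1 11 72]
  19. access 67: MISS, evict 72 (next use: never). Cache: [1 11 67]
  20. access 9: MISS, evict 67 (next use: never). Cache: [1 11 9]
  21. access 9: HIT. Next use of 9: never. Cache: [1 11 9]
  22. access 82: MISS, evict 9 (next use: never). Cache: [1 11 82]
  23. access 1: HIT. Next use of 1: step 24. Cache: [1 11 82]
  24. access 1: HIT. Next use of 1: step 26. Cache: [1 11 82]
  25. access 11: HIT. Next use of 11: never. Cache: [1 11 82]
  26. access 1: HIT. Next use of 1: never. Cache: [1 11 82]
  27. access 82: HIT. Next use of 82: never. Cache: [1 11 82]
Total: 16 hits, 11 misses, 8 evictions

Answer: 8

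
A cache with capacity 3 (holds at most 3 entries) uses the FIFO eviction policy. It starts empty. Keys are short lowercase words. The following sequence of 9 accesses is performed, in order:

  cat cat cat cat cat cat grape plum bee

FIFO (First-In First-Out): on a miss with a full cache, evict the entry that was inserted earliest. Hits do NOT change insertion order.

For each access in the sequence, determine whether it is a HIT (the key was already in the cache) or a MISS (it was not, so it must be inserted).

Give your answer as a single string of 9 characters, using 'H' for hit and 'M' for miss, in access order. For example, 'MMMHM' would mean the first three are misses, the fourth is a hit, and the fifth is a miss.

Answer: MHHHHHMMM

Derivation:
FIFO simulation (capacity=3):
  1. access cat: MISS. Cache (old->new): [cat]
  2. access cat: HIT. Cache (old->new): [cat]
  3. access cat: HIT. Cache (old->new): [cat]
  4. access cat: HIT. Cache (old->new): [cat]
  5. access cat: HIT. Cache (old->new): [cat]
  6. access cat: HIT. Cache (old->new): [cat]
  7. access grape: MISS. Cache (old->new): [cat grape]
  8. access plum: MISS. Cache (old->new): [cat grape plum]
  9. access bee: MISS, evict cat. Cache (old->new): [grape plum bee]
Total: 5 hits, 4 misses, 1 evictions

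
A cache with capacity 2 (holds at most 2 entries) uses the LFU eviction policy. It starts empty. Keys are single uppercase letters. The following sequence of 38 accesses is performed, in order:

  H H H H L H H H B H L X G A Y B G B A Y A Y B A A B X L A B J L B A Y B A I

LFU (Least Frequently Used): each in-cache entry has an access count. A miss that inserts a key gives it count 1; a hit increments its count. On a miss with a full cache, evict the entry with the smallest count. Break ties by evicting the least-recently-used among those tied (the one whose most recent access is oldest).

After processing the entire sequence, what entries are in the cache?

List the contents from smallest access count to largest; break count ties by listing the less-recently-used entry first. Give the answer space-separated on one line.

Answer: I H

Derivation:
LFU simulation (capacity=2):
  1. access H: MISS. Cache: [H(c=1)]
  2. access H: HIT, count now 2. Cache: [H(c=2)]
  3. access H: HIT, count now 3. Cache: [H(c=3)]
  4. access H: HIT, count now 4. Cache: [H(c=4)]
  5. access L: MISS. Cache: [L(c=1) H(c=4)]
  6. access H: HIT, count now 5. Cache: [L(c=1) H(c=5)]
  7. access H: HIT, count now 6. Cache: [L(c=1) H(c=6)]
  8. access H: HIT, count now 7. Cache: [L(c=1) H(c=7)]
  9. access B: MISS, evict L(c=1). Cache: [B(c=1) H(c=7)]
  10. access H: HIT, count now 8. Cache: [B(c=1) H(c=8)]
  11. access L: MISS, evict B(c=1). Cache: [L(c=1) H(c=8)]
  12. access X: MISS, evict L(c=1). Cache: [X(c=1) H(c=8)]
  13. access G: MISS, evict X(c=1). Cache: [G(c=1) H(c=8)]
  14. access A: MISS, evict G(c=1). Cache: [A(c=1) H(c=8)]
  15. access Y: MISS, evict A(c=1). Cache: [Y(c=1) H(c=8)]
  16. access B: MISS, evict Y(c=1). Cache: [B(c=1) H(c=8)]
  17. access G: MISS, evict B(c=1). Cache: [G(c=1) H(c=8)]
  18. access B: MISS, evict G(c=1). Cache: [B(c=1) H(c=8)]
  19. access A: MISS, evict B(c=1). Cache: [A(c=1) H(c=8)]
  20. access Y: MISS, evict A(c=1). Cache: [Y(c=1) H(c=8)]
  21. access A: MISS, evict Y(c=1). Cache: [A(c=1) H(c=8)]
  22. access Y: MISS, evict A(c=1). Cache: [Y(c=1) H(c=8)]
  23. access B: MISS, evict Y(c=1). Cache: [B(c=1) H(c=8)]
  24. access A: MISS, evict B(c=1). Cache: [A(c=1) H(c=8)]
  25. access A: HIT, count now 2. Cache: [A(c=2) H(c=8)]
  26. access B: MISS, evict A(c=2). Cache: [B(c=1) H(c=8)]
  27. access X: MISS, evict B(c=1). Cache: [X(c=1) H(c=8)]
  28. access L: MISS, evict X(c=1). Cache: [L(c=1) H(c=8)]
  29. access A: MISS, evict L(c=1). Cache: [A(c=1) H(c=8)]
  30. access B: MISS, evict A(c=1). Cache: [B(c=1) H(c=8)]
  31. access J: MISS, evict B(c=1). Cache: [J(c=1) H(c=8)]
  32. access L: MISS, evict J(c=1). Cache: [L(c=1) H(c=8)]
  33. access B: MISS, evict L(c=1). Cache: [B(c=1) H(c=8)]
  34. access A: MISS, evict B(c=1). Cache: [A(c=1) H(c=8)]
  35. access Y: MISS, evict A(c=1). Cache: [Y(c=1) H(c=8)]
  36. access B: MISS, evict Y(c=1). Cache: [B(c=1) H(c=8)]
  37. access A: MISS, evict B(c=1). Cache: [A(c=1) H(c=8)]
  38. access I: MISS, evict A(c=1). Cache: [I(c=1) H(c=8)]
Total: 8 hits, 30 misses, 28 evictions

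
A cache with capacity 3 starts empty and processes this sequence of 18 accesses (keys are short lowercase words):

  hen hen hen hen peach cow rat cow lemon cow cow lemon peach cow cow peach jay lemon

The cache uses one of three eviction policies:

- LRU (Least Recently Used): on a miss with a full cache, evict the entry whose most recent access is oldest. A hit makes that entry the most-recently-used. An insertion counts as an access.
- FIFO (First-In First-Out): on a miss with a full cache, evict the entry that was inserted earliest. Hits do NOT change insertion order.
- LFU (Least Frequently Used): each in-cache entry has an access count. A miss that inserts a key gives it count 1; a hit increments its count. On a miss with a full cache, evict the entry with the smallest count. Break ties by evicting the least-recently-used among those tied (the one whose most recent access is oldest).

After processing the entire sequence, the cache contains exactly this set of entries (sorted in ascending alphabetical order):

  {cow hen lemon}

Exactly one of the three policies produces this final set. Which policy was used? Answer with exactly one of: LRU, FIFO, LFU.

Simulating under each policy and comparing final sets:
  LRU: final set = {jay lemon peach} -> differs
  FIFO: final set = {cow jay lemon} -> differs
  LFU: final set = {cow hen lemon} -> MATCHES target
Only LFU produces the target set.

Answer: LFU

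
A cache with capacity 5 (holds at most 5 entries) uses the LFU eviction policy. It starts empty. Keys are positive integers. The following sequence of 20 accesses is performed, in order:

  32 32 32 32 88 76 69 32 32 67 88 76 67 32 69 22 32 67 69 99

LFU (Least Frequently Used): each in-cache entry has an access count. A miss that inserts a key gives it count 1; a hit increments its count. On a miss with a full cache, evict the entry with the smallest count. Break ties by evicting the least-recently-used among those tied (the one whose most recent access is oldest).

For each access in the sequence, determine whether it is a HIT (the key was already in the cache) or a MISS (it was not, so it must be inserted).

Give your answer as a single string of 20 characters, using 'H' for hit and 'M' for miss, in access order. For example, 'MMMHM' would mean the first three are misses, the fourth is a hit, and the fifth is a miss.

Answer: MHHHMMMHHMHHHHHMHHHM

Derivation:
LFU simulation (capacity=5):
  1. access 32: MISS. Cache: [32(c=1)]
  2. access 32: HIT, count now 2. Cache: [32(c=2)]
  3. access 32: HIT, count now 3. Cache: [32(c=3)]
  4. access 32: HIT, count now 4. Cache: [32(c=4)]
  5. access 88: MISS. Cache: [88(c=1) 32(c=4)]
  6. access 76: MISS. Cache: [88(c=1) 76(c=1) 32(c=4)]
  7. access 69: MISS. Cache: [88(c=1) 76(c=1) 69(c=1) 32(c=4)]
  8. access 32: HIT, count now 5. Cache: [88(c=1) 76(c=1) 69(c=1) 32(c=5)]
  9. access 32: HIT, count now 6. Cache: [88(c=1) 76(c=1) 69(c=1) 32(c=6)]
  10. access 67: MISS. Cache: [88(c=1) 76(c=1) 69(c=1) 67(c=1) 32(c=6)]
  11. access 88: HIT, count now 2. Cache: [76(c=1) 69(c=1) 67(c=1) 88(c=2) 32(c=6)]
  12. access 76: HIT, count now 2. Cache: [69(c=1) 67(c=1) 88(c=2) 76(c=2) 32(c=6)]
  13. access 67: HIT, count now 2. Cache: [69(c=1) 88(c=2) 76(c=2) 67(c=2) 32(c=6)]
  14. access 32: HIT, count now 7. Cache: [69(c=1) 88(c=2) 76(c=2) 67(c=2) 32(c=7)]
  15. access 69: HIT, count now 2. Cache: [88(c=2) 76(c=2) 67(c=2) 69(c=2) 32(c=7)]
  16. access 22: MISS, evict 88(c=2). Cache: [22(c=1) 76(c=2) 67(c=2) 69(c=2) 32(c=7)]
  17. access 32: HIT, count now 8. Cache: [22(c=1) 76(c=2) 67(c=2) 69(c=2) 32(c=8)]
  18. access 67: HIT, count now 3. Cache: [22(c=1) 76(c=2) 69(c=2) 67(c=3) 32(c=8)]
  19. access 69: HIT, count now 3. Cache: [22(c=1) 76(c=2) 67(c=3) 69(c=3) 32(c=8)]
  20. access 99: MISS, evict 22(c=1). Cache: [99(c=1) 76(c=2) 67(c=3) 69(c=3) 32(c=8)]
Total: 13 hits, 7 misses, 2 evictions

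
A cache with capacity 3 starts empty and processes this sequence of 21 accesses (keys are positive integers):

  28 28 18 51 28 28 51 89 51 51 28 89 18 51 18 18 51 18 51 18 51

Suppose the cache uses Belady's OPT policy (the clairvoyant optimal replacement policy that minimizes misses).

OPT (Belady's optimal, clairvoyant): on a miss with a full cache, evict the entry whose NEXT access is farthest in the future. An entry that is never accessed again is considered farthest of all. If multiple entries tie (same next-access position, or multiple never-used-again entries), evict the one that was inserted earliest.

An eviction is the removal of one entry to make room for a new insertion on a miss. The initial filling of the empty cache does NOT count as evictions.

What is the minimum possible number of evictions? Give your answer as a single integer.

Answer: 2

Derivation:
OPT (Belady) simulation (capacity=3):
  1. access 28: MISS. Cache: [28]
  2. access 28: HIT. Next use of 28: step 5. Cache: [28]
  3. access 18: MISS. Cache: [28 18]
  4. access 51: MISS. Cache: [28 18 51]
  5. access 28: HIT. Next use of 28: step 6. Cache: [28 18 51]
  6. access 28: HIT. Next use of 28: step 11. Cache: [28 18 51]
  7. access 51: HIT. Next use of 51: step 9. Cache: [28 18 51]
  8. access 89: MISS, evict 18 (next use: step 13). Cache: [28 51 89]
  9. access 51: HIT. Next use of 51: step 10. Cache: [28 51 89]
  10. access 51: HIT. Next use of 51: step 14. Cache: [28 51 89]
  11. access 28: HIT. Next use of 28: never. Cache: [28 51 89]
  12. access 89: HIT. Next use of 89: never. Cache: [28 51 89]
  13. access 18: MISS, evict 28 (next use: never). Cache: [51 89 18]
  14. access 51: HIT. Next use of 51: step 17. Cache: [51 89 18]
  15. access 18: HIT. Next use of 18: step 16. Cache: [51 89 18]
  16. access 18: HIT. Next use of 18: step 18. Cache: [51 89 18]
  17. access 51: HIT. Next use of 51: step 19. Cache: [51 89 18]
  18. access 18: HIT. Next use of 18: step 20. Cache: [51 89 18]
  19. access 51: HIT. Next use of 51: step 21. Cache: [51 89 18]
  20. access 18: HIT. Next use of 18: never. Cache: [51 89 18]
  21. access 51: HIT. Next use of 51: never. Cache: [51 89 18]
Total: 16 hits, 5 misses, 2 evictions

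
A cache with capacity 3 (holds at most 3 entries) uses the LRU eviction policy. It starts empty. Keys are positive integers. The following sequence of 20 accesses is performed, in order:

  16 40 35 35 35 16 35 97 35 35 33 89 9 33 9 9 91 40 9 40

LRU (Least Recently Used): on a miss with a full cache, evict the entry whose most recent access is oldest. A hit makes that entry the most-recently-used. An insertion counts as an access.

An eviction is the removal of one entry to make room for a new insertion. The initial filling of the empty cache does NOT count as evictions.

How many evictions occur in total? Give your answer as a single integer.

Answer: 6

Derivation:
LRU simulation (capacity=3):
  1. access 16: MISS. Cache (LRU->MRU): [16]
  2. access 40: MISS. Cache (LRU->MRU): [16 40]
  3. access 35: MISS. Cache (LRU->MRU): [16 40 35]
  4. access 35: HIT. Cache (LRU->MRU): [16 40 35]
  5. access 35: HIT. Cache (LRU->MRU): [16 40 35]
  6. access 16: HIT. Cache (LRU->MRU): [40 35 16]
  7. access 35: HIT. Cache (LRU->MRU): [40 16 35]
  8. access 97: MISS, evict 40. Cache (LRU->MRU): [16 35 97]
  9. access 35: HIT. Cache (LRU->MRU): [16 97 35]
  10. access 35: HIT. Cache (LRU->MRU): [16 97 35]
  11. access 33: MISS, evict 16. Cache (LRU->MRU): [97 35 33]
  12. access 89: MISS, evict 97. Cache (LRU->MRU): [35 33 89]
  13. access 9: MISS, evict 35. Cache (LRU->MRU): [33 89 9]
  14. access 33: HIT. Cache (LRU->MRU): [89 9 33]
  15. access 9: HIT. Cache (LRU->MRU): [89 33 9]
  16. access 9: HIT. Cache (LRU->MRU): [89 33 9]
  17. access 91: MISS, evict 89. Cache (LRU->MRU): [33 9 91]
  18. access 40: MISS, evict 33. Cache (LRU->MRU): [9 91 40]
  19. access 9: HIT. Cache (LRU->MRU): [91 40 9]
  20. access 40: HIT. Cache (LRU->MRU): [91 9 40]
Total: 11 hits, 9 misses, 6 evictions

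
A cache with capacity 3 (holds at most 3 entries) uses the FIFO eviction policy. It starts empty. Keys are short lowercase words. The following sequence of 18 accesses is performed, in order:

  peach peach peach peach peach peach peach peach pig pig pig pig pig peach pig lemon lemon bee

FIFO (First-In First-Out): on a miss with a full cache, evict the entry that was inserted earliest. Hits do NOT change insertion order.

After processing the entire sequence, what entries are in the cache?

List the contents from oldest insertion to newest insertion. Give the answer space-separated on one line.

FIFO simulation (capacity=3):
  1. access peach: MISS. Cache (old->new): [peach]
  2. access peach: HIT. Cache (old->new): [peach]
  3. access peach: HIT. Cache (old->new): [peach]
  4. access peach: HIT. Cache (old->new): [peach]
  5. access peach: HIT. Cache (old->new): [peach]
  6. access peach: HIT. Cache (old->new): [peach]
  7. access peach: HIT. Cache (old->new): [peach]
  8. access peach: HIT. Cache (old->new): [peach]
  9. access pig: MISS. Cache (old->new): [peach pig]
  10. access pig: HIT. Cache (old->new): [peach pig]
  11. access pig: HIT. Cache (old->new): [peach pig]
  12. access pig: HIT. Cache (old->new): [peach pig]
  13. access pig: HIT. Cache (old->new): [peach pig]
  14. access peach: HIT. Cache (old->new): [peach pig]
  15. access pig: HIT. Cache (old->new): [peach pig]
  16. access lemon: MISS. Cache (old->new): [peach pig lemon]
  17. access lemon: HIT. Cache (old->new): [peach pig lemon]
  18. access bee: MISS, evict peach. Cache (old->new): [pig lemon bee]
Total: 14 hits, 4 misses, 1 evictions

Answer: pig lemon bee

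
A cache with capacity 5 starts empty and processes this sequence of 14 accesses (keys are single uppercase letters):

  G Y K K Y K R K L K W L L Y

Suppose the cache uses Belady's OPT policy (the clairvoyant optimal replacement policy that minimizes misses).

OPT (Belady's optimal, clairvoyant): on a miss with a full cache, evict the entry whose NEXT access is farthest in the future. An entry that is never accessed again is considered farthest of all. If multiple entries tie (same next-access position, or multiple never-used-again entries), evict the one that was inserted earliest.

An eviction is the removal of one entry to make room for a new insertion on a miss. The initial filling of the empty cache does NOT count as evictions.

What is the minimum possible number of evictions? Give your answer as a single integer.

Answer: 1

Derivation:
OPT (Belady) simulation (capacity=5):
  1. access G: MISS. Cache: [G]
  2. access Y: MISS. Cache: [G Y]
  3. access K: MISS. Cache: [G Y K]
  4. access K: HIT. Next use of K: step 6. Cache: [G Y K]
  5. access Y: HIT. Next use of Y: step 14. Cache: [G Y K]
  6. access K: HIT. Next use of K: step 8. Cache: [G Y K]
  7. access R: MISS. Cache: [G Y K R]
  8. access K: HIT. Next use of K: step 10. Cache: [G Y K R]
  9. access L: MISS. Cache: [G Y K R L]
  10. access K: HIT. Next use of K: never. Cache: [G Y K R L]
  11. access W: MISS, evict G (next use: never). Cache: [Y K R L W]
  12. access L: HIT. Next use of L: step 13. Cache: [Y K R L W]
  13. access L: HIT. Next use of L: never. Cache: [Y K R L W]
  14. access Y: HIT. Next use of Y: never. Cache: [Y K R L W]
Total: 8 hits, 6 misses, 1 evictions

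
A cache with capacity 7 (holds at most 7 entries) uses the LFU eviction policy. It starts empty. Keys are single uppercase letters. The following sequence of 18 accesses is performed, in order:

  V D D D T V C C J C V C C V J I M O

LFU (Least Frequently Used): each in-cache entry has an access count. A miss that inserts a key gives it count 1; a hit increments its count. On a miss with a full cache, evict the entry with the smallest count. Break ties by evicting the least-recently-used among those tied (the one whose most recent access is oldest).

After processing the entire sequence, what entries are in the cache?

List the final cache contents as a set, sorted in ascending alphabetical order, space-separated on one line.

Answer: C D I J M O V

Derivation:
LFU simulation (capacity=7):
  1. access V: MISS. Cache: [V(c=1)]
  2. access D: MISS. Cache: [V(c=1) D(c=1)]
  3. access D: HIT, count now 2. Cache: [V(c=1) D(c=2)]
  4. access D: HIT, count now 3. Cache: [V(c=1) D(c=3)]
  5. access T: MISS. Cache: [V(c=1) T(c=1) D(c=3)]
  6. access V: HIT, count now 2. Cache: [T(c=1) V(c=2) D(c=3)]
  7. access C: MISS. Cache: [T(c=1) C(c=1) V(c=2) D(c=3)]
  8. access C: HIT, count now 2. Cache: [T(c=1) V(c=2) C(c=2) D(c=3)]
  9. access J: MISS. Cache: [T(c=1) J(c=1) V(c=2) C(c=2) D(c=3)]
  10. access C: HIT, count now 3. Cache: [T(c=1) J(c=1) V(c=2) D(c=3) C(c=3)]
  11. access V: HIT, count now 3. Cache: [T(c=1) J(c=1) D(c=3) C(c=3) V(c=3)]
  12. access C: HIT, count now 4. Cache: [T(c=1) J(c=1) D(c=3) V(c=3) C(c=4)]
  13. access C: HIT, count now 5. Cache: [T(c=1) J(c=1) D(c=3) V(c=3) C(c=5)]
  14. access V: HIT, count now 4. Cache: [T(c=1) J(c=1) D(c=3) V(c=4) C(c=5)]
  15. access J: HIT, count now 2. Cache: [T(c=1) J(c=2) D(c=3) V(c=4) C(c=5)]
  16. access I: MISS. Cache: [T(c=1) I(c=1) J(c=2) D(c=3) V(c=4) C(c=5)]
  17. access M: MISS. Cache: [T(c=1) I(c=1) M(c=1) J(c=2) D(c=3) V(c=4) C(c=5)]
  18. access O: MISS, evict T(c=1). Cache: [I(c=1) M(c=1) O(c=1) J(c=2) D(c=3) V(c=4) C(c=5)]
Total: 10 hits, 8 misses, 1 evictions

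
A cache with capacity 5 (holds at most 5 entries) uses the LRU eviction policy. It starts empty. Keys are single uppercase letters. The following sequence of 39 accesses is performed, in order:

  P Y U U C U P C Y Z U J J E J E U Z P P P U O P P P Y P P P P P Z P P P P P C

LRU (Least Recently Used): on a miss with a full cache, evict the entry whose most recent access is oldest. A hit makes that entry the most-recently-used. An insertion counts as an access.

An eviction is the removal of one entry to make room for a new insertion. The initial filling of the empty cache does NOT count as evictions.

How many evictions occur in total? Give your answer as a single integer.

Answer: 6

Derivation:
LRU simulation (capacity=5):
  1. access P: MISS. Cache (LRU->MRU): [P]
  2. access Y: MISS. Cache (LRU->MRU): [P Y]
  3. access U: MISS. Cache (LRU->MRU): [P Y U]
  4. access U: HIT. Cache (LRU->MRU): [P Y U]
  5. access C: MISS. Cache (LRU->MRU): [P Y U C]
  6. access U: HIT. Cache (LRU->MRU): [P Y C U]
  7. access P: HIT. Cache (LRU->MRU): [Y C U P]
  8. access C: HIT. Cache (LRU->MRU): [Y U P C]
  9. access Y: HIT. Cache (LRU->MRU): [U P C Y]
  10. access Z: MISS. Cache (LRU->MRU): [U P C Y Z]
  11. access U: HIT. Cache (LRU->MRU): [P C Y Z U]
  12. access J: MISS, evict P. Cache (LRU->MRU): [C Y Z U J]
  13. access J: HIT. Cache (LRU->MRU): [C Y Z U J]
  14. access E: MISS, evict C. Cache (LRU->MRU): [Y Z U J E]
  15. access J: HIT. Cache (LRU->MRU): [Y Z U E J]
  16. access E: HIT. Cache (LRU->MRU): [Y Z U J E]
  17. access U: HIT. Cache (LRU->MRU): [Y Z J E U]
  18. access Z: HIT. Cache (LRU->MRU): [Y J E U Z]
  19. access P: MISS, evict Y. Cache (LRU->MRU): [J E U Z P]
  20. access P: HIT. Cache (LRU->MRU): [J E U Z P]
  21. access P: HIT. Cache (LRU->MRU): [J E U Z P]
  22. access U: HIT. Cache (LRU->MRU): [J E Z P U]
  23. access O: MISS, evict J. Cache (LRU->MRU): [E Z P U O]
  24. access P: HIT. Cache (LRU->MRU): [E Z U O P]
  25. access P: HIT. Cache (LRU->MRU): [E Z U O P]
  26. access P: HIT. Cache (LRU->MRU): [E Z U O P]
  27. access Y: MISS, evict E. Cache (LRU->MRU): [Z U O P Y]
  28. access P: HIT. Cache (LRU->MRU): [Z U O Y P]
  29. access P: HIT. Cache (LRU->MRU): [Z U O Y P]
  30. access P: HIT. Cache (LRU->MRU): [Z U O Y P]
  31. access P: HIT. Cache (LRU->MRU): [Z U O Y P]
  32. access P: HIT. Cache (LRU->MRU): [Z U O Y P]
  33. access Z: HIT. Cache (LRU->MRU): [U O Y P Z]
  34. access P: HIT. Cache (LRU->MRU): [U O Y Z P]
  35. access P: HIT. Cache (LRU->MRU): [U O Y Z P]
  36. access P: HIT. Cache (LRU->MRU): [U O Y Z P]
  37. access P: HIT. Cache (LRU->MRU): [U O Y Z P]
  38. access P: HIT. Cache (LRU->MRU): [U O Y Z P]
  39. access C: MISS, evict U. Cache (LRU->MRU): [O Y Z P C]
Total: 28 hits, 11 misses, 6 evictions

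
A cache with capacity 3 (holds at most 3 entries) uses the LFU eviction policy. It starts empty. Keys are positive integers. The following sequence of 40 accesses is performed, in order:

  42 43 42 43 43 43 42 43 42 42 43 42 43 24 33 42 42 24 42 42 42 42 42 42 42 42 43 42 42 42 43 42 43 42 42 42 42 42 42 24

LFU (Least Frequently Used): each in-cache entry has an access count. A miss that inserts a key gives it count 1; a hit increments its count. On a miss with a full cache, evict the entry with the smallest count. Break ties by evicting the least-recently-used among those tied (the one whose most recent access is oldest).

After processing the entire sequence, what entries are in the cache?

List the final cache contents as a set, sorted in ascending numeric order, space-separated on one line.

LFU simulation (capacity=3):
  1. access 42: MISS. Cache: [42(c=1)]
  2. access 43: MISS. Cache: [42(c=1) 43(c=1)]
  3. access 42: HIT, count now 2. Cache: [43(c=1) 42(c=2)]
  4. access 43: HIT, count now 2. Cache: [42(c=2) 43(c=2)]
  5. access 43: HIT, count now 3. Cache: [42(c=2) 43(c=3)]
  6. access 43: HIT, count now 4. Cache: [42(c=2) 43(c=4)]
  7. access 42: HIT, count now 3. Cache: [42(c=3) 43(c=4)]
  8. access 43: HIT, count now 5. Cache: [42(c=3) 43(c=5)]
  9. access 42: HIT, count now 4. Cache: [42(c=4) 43(c=5)]
  10. access 42: HIT, count now 5. Cache: [43(c=5) 42(c=5)]
  11. access 43: HIT, count now 6. Cache: [42(c=5) 43(c=6)]
  12. access 42: HIT, count now 6. Cache: [43(c=6) 42(c=6)]
  13. access 43: HIT, count now 7. Cache: [42(c=6) 43(c=7)]
  14. access 24: MISS. Cache: [24(c=1) 42(c=6) 43(c=7)]
  15. access 33: MISS, evict 24(c=1). Cache: [33(c=1) 42(c=6) 43(c=7)]
  16. access 42: HIT, count now 7. Cache: [33(c=1) 43(c=7) 42(c=7)]
  17. access 42: HIT, count now 8. Cache: [33(c=1) 43(c=7) 42(c=8)]
  18. access 24: MISS, evict 33(c=1). Cache: [24(c=1) 43(c=7) 42(c=8)]
  19. access 42: HIT, count now 9. Cache: [24(c=1) 43(c=7) 42(c=9)]
  20. access 42: HIT, count now 10. Cache: [24(c=1) 43(c=7) 42(c=10)]
  21. access 42: HIT, count now 11. Cache: [24(c=1) 43(c=7) 42(c=11)]
  22. access 42: HIT, count now 12. Cache: [24(c=1) 43(c=7) 42(c=12)]
  23. access 42: HIT, count now 13. Cache: [24(c=1) 43(c=7) 42(c=13)]
  24. access 42: HIT, count now 14. Cache: [24(c=1) 43(c=7) 42(c=14)]
  25. access 42: HIT, count now 15. Cache: [24(c=1) 43(c=7) 42(c=15)]
  26. access 42: HIT, count now 16. Cache: [24(c=1) 43(c=7) 42(c=16)]
  27. access 43: HIT, count now 8. Cache: [24(c=1) 43(c=8) 42(c=16)]
  28. access 42: HIT, count now 17. Cache: [24(c=1) 43(c=8) 42(c=17)]
  29. access 42: HIT, count now 18. Cache: [24(c=1) 43(c=8) 42(c=18)]
  30. access 42: HIT, count now 19. Cache: [24(c=1) 43(c=8) 42(c=19)]
  31. access 43: HIT, count now 9. Cache: [24(c=1) 43(c=9) 42(c=19)]
  32. access 42: HIT, count now 20. Cache: [24(c=1) 43(c=9) 42(c=20)]
  33. access 43: HIT, count now 10. Cache: [24(c=1) 43(c=10) 42(c=20)]
  34. access 42: HIT, count now 21. Cache: [24(c=1) 43(c=10) 42(c=21)]
  35. access 42: HIT, count now 22. Cache: [24(c=1) 43(c=10) 42(c=22)]
  36. access 42: HIT, count now 23. Cache: [24(c=1) 43(c=10) 42(c=23)]
  37. access 42: HIT, count now 24. Cache: [24(c=1) 43(c=10) 42(c=24)]
  38. access 42: HIT, count now 25. Cache: [24(c=1) 43(c=10) 42(c=25)]
  39. access 42: HIT, count now 26. Cache: [24(c=1) 43(c=10) 42(c=26)]
  40. access 24: HIT, count now 2. Cache: [24(c=2) 43(c=10) 42(c=26)]
Total: 35 hits, 5 misses, 2 evictions

Answer: 24 42 43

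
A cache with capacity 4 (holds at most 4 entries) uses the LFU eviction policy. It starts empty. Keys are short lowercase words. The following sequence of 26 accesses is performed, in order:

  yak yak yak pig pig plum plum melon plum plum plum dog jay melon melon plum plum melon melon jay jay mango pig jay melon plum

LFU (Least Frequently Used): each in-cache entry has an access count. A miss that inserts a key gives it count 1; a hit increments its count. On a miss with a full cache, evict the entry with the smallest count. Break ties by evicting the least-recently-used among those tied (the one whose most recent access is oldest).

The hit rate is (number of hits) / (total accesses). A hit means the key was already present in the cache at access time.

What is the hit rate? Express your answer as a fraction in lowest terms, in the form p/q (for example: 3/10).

Answer: 15/26

Derivation:
LFU simulation (capacity=4):
  1. access yak: MISS. Cache: [yak(c=1)]
  2. access yak: HIT, count now 2. Cache: [yak(c=2)]
  3. access yak: HIT, count now 3. Cache: [yak(c=3)]
  4. access pig: MISS. Cache: [pig(c=1) yak(c=3)]
  5. access pig: HIT, count now 2. Cache: [pig(c=2) yak(c=3)]
  6. access plum: MISS. Cache: [plum(c=1) pig(c=2) yak(c=3)]
  7. access plum: HIT, count now 2. Cache: [pig(c=2) plum(c=2) yak(c=3)]
  8. access melon: MISS. Cache: [melon(c=1) pig(c=2) plum(c=2) yak(c=3)]
  9. access plum: HIT, count now 3. Cache: [melon(c=1) pig(c=2) yak(c=3) plum(c=3)]
  10. access plum: HIT, count now 4. Cache: [melon(c=1) pig(c=2) yak(c=3) plum(c=4)]
  11. access plum: HIT, count now 5. Cache: [melon(c=1) pig(c=2) yak(c=3) plum(c=5)]
  12. access dog: MISS, evict melon(c=1). Cache: [dog(c=1) pig(c=2) yak(c=3) plum(c=5)]
  13. access jay: MISS, evict dog(c=1). Cache: [jay(c=1) pig(c=2) yak(c=3) plum(c=5)]
  14. access melon: MISS, evict jay(c=1). Cache: [melon(c=1) pig(c=2) yak(c=3) plum(c=5)]
  15. access melon: HIT, count now 2. Cache: [pig(c=2) melon(c=2) yak(c=3) plum(c=5)]
  16. access plum: HIT, count now 6. Cache: [pig(c=2) melon(c=2) yak(c=3) plum(c=6)]
  17. access plum: HIT, count now 7. Cache: [pig(c=2) melon(c=2) yak(c=3) plum(c=7)]
  18. access melon: HIT, count now 3. Cache: [pig(c=2) yak(c=3) melon(c=3) plum(c=7)]
  19. access melon: HIT, count now 4. Cache: [pig(c=2) yak(c=3) melon(c=4) plum(c=7)]
  20. access jay: MISS, evict pig(c=2). Cache: [jay(c=1) yak(c=3) melon(c=4) plum(c=7)]
  21. access jay: HIT, count now 2. Cache: [jay(c=2) yak(c=3) melon(c=4) plum(c=7)]
  22. access mango: MISS, evict jay(c=2). Cache: [mango(c=1) yak(c=3) melon(c=4) plum(c=7)]
  23. access pig: MISS, evict mango(c=1). Cache: [pig(c=1) yak(c=3) melon(c=4) plum(c=7)]
  24. access jay: MISS, evict pig(c=1). Cache: [jay(c=1) yak(c=3) melon(c=4) plum(c=7)]
  25. access melon: HIT, count now 5. Cache: [jay(c=1) yak(c=3) melon(c=5) plum(c=7)]
  26. access plum: HIT, count now 8. Cache: [jay(c=1) yak(c=3) melon(c=5) plum(c=8)]
Total: 15 hits, 11 misses, 7 evictions

Hit rate = 15/26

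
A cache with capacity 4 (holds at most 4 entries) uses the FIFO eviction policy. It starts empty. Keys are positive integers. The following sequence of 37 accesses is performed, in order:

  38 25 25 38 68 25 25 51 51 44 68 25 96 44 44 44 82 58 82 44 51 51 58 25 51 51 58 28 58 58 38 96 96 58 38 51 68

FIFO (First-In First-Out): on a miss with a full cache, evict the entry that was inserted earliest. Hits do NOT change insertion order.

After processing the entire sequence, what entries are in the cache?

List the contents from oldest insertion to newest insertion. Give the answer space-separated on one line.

Answer: 96 58 51 68

Derivation:
FIFO simulation (capacity=4):
  1. access 38: MISS. Cache (old->new): [38]
  2. access 25: MISS. Cache (old->new): [38 25]
  3. access 25: HIT. Cache (old->new): [38 25]
  4. access 38: HIT. Cache (old->new): [38 25]
  5. access 68: MISS. Cache (old->new): [38 25 68]
  6. access 25: HIT. Cache (old->new): [38 25 68]
  7. access 25: HIT. Cache (old->new): [38 25 68]
  8. access 51: MISS. Cache (old->new): [38 25 68 51]
  9. access 51: HIT. Cache (old->new): [38 25 68 51]
  10. access 44: MISS, evict 38. Cache (old->new): [25 68 51 44]
  11. access 68: HIT. Cache (old->new): [25 68 51 44]
  12. access 25: HIT. Cache (old->new): [25 68 51 44]
  13. access 96: MISS, evict 25. Cache (old->new): [68 51 44 96]
  14. access 44: HIT. Cache (old->new): [68 51 44 96]
  15. access 44: HIT. Cache (old->new): [68 51 44 96]
  16. access 44: HIT. Cache (old->new): [68 51 44 96]
  17. access 82: MISS, evict 68. Cache (old->new): [51 44 96 82]
  18. access 58: MISS, evict 51. Cache (old->new): [44 96 82 58]
  19. access 82: HIT. Cache (old->new): [44 96 82 58]
  20. access 44: HIT. Cache (old->new): [44 96 82 58]
  21. access 51: MISS, evict 44. Cache (old->new): [96 82 58 51]
  22. access 51: HIT. Cache (old->new): [96 82 58 51]
  23. access 58: HIT. Cache (old->new): [96 82 58 51]
  24. access 25: MISS, evict 96. Cache (old->new): [82 58 51 25]
  25. access 51: HIT. Cache (old->new): [82 58 51 25]
  26. access 51: HIT. Cache (old->new): [82 58 51 25]
  27. access 58: HIT. Cache (old->new): [82 58 51 25]
  28. access 28: MISS, evict 82. Cache (old->new): [58 51 25 28]
  29. access 58: HIT. Cache (old->new): [58 51 25 28]
  30. access 58: HIT. Cache (old->new): [58 51 25 28]
  31. access 38: MISS, evict 58. Cache (old->new): [51 25 28 38]
  32. access 96: MISS, evict 51. Cache (old->new): [25 28 38 96]
  33. access 96: HIT. Cache (old->new): [25 28 38 96]
  34. access 58: MISS, evict 25. Cache (old->new): [28 38 96 58]
  35. access 38: HIT. Cache (old->new): [28 38 96 58]
  36. access 51: MISS, evict 28. Cache (old->new): [38 96 58 51]
  37. access 68: MISS, evict 38. Cache (old->new): [96 58 51 68]
Total: 21 hits, 16 misses, 12 evictions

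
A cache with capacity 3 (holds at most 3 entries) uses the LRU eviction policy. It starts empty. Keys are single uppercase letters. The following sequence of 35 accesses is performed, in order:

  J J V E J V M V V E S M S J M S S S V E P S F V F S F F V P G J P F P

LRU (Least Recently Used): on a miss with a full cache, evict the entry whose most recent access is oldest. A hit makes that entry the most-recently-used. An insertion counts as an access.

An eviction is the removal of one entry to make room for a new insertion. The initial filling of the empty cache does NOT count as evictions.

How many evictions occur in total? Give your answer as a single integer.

Answer: 15

Derivation:
LRU simulation (capacity=3):
  1. access J: MISS. Cache (LRU->MRU): [J]
  2. access J: HIT. Cache (LRU->MRU): [J]
  3. access V: MISS. Cache (LRU->MRU): [J V]
  4. access E: MISS. Cache (LRU->MRU): [J V E]
  5. access J: HIT. Cache (LRU->MRU): [V E J]
  6. access V: HIT. Cache (LRU->MRU): [E J V]
  7. access M: MISS, evict E. Cache (LRU->MRU): [J V M]
  8. access V: HIT. Cache (LRU->MRU): [J M V]
  9. access V: HIT. Cache (LRU->MRU): [J M V]
  10. access E: MISS, evict J. Cache (LRU->MRU): [M V E]
  11. access S: MISS, evict M. Cache (LRU->MRU): [V E S]
  12. access M: MISS, evict V. Cache (LRU->MRU): [E S M]
  13. access S: HIT. Cache (LRU->MRU): [E M S]
  14. access J: MISS, evict E. Cache (LRU->MRU): [M S J]
  15. access M: HIT. Cache (LRU->MRU): [S J M]
  16. access S: HIT. Cache (LRU->MRU): [J M S]
  17. access S: HIT. Cache (LRU->MRU): [J M S]
  18. access S: HIT. Cache (LRU->MRU): [J M S]
  19. access V: MISS, evict J. Cache (LRU->MRU): [M S V]
  20. access E: MISS, evict M. Cache (LRU->MRU): [S V E]
  21. access P: MISS, evict S. Cache (LRU->MRU): [V E P]
  22. access S: MISS, evict V. Cache (LRU->MRU): [E P S]
  23. access F: MISS, evict E. Cache (LRU->MRU): [P S F]
  24. access V: MISS, evict P. Cache (LRU->MRU): [S F V]
  25. access F: HIT. Cache (LRU->MRU): [S V F]
  26. access S: HIT. Cache (LRU->MRU): [V F S]
  27. access F: HIT. Cache (LRU->MRU): [V S F]
  28. access F: HIT. Cache (LRU->MRU): [V S F]
  29. access V: HIT. Cache (LRU->MRU): [S F V]
  30. access P: MISS, evict S. Cache (LRU->MRU): [F V P]
  31. access G: MISS, evict F. Cache (LRU->MRU): [V P G]
  32. access J: MISS, evict V. Cache (LRU->MRU): [P G J]
  33. access P: HIT. Cache (LRU->MRU): [G J P]
  34. access F: MISS, evict G. Cache (LRU->MRU): [J P F]
  35. access P: HIT. Cache (LRU->MRU): [J F P]
Total: 17 hits, 18 misses, 15 evictions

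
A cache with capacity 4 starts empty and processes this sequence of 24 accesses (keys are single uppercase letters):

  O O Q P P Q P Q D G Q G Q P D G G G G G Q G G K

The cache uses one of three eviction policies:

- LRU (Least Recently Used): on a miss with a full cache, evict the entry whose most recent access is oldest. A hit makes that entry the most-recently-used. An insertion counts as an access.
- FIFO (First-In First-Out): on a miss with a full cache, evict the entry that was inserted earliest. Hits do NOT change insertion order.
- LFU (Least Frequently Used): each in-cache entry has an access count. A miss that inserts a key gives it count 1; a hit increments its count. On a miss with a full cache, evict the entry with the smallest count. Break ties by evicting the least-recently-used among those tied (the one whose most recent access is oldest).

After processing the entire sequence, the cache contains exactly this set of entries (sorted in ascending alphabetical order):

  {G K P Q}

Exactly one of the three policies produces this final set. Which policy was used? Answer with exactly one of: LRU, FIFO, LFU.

Answer: LFU

Derivation:
Simulating under each policy and comparing final sets:
  LRU: final set = {D G K Q} -> differs
  FIFO: final set = {D G K P} -> differs
  LFU: final set = {G K P Q} -> MATCHES target
Only LFU produces the target set.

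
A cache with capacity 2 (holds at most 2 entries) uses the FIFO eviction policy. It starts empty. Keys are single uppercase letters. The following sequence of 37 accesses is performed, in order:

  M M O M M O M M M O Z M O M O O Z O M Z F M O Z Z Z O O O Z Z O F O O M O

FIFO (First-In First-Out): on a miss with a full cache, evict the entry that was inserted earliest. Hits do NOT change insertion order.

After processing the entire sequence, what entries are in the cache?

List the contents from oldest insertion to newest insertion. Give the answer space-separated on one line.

FIFO simulation (capacity=2):
  1. access M: MISS. Cache (old->new): [M]
  2. access M: HIT. Cache (old->new): [M]
  3. access O: MISS. Cache (old->new): [M O]
  4. access M: HIT. Cache (old->new): [M O]
  5. access M: HIT. Cache (old->new): [M O]
  6. access O: HIT. Cache (old->new): [M O]
  7. access M: HIT. Cache (old->new): [M O]
  8. access M: HIT. Cache (old->new): [M O]
  9. access M: HIT. Cache (old->new): [M O]
  10. access O: HIT. Cache (old->new): [M O]
  11. access Z: MISS, evict M. Cache (old->new): [O Z]
  12. access M: MISS, evict O. Cache (old->new): [Z M]
  13. access O: MISS, evict Z. Cache (old->new): [M O]
  14. access M: HIT. Cache (old->new): [M O]
  15. access O: HIT. Cache (old->new): [M O]
  16. access O: HIT. Cache (old->new): [M O]
  17. access Z: MISS, evict M. Cache (old->new): [O Z]
  18. access O: HIT. Cache (old->new): [O Z]
  19. access M: MISS, evict O. Cache (old->new): [Z M]
  20. access Z: HIT. Cache (old->new): [Z M]
  21. access F: MISS, evict Z. Cache (old->new): [M F]
  22. access M: HIT. Cache (old->new): [M F]
  23. access O: MISS, evict M. Cache (old->new): [F O]
  24. access Z: MISS, evict F. Cache (old->new): [O Z]
  25. access Z: HIT. Cache (old->new): [O Z]
  26. access Z: HIT. Cache (old->new): [O Z]
  27. access O: HIT. Cache (old->new): [O Z]
  28. access O: HIT. Cache (old->new): [O Z]
  29. access O: HIT. Cache (old->new): [O Z]
  30. access Z: HIT. Cache (old->new): [O Z]
  31. access Z: HIT. Cache (old->new): [O Z]
  32. access O: HIT. Cache (old->new): [O Z]
  33. access F: MISS, evict O. Cache (old->new): [Z F]
  34. access O: MISS, evict Z. Cache (old->new): [F O]
  35. access O: HIT. Cache (old->new): [F O]
  36. access M: MISS, evict F. Cache (old->new): [O M]
  37. access O: HIT. Cache (old->new): [O M]
Total: 24 hits, 13 misses, 11 evictions

Answer: O M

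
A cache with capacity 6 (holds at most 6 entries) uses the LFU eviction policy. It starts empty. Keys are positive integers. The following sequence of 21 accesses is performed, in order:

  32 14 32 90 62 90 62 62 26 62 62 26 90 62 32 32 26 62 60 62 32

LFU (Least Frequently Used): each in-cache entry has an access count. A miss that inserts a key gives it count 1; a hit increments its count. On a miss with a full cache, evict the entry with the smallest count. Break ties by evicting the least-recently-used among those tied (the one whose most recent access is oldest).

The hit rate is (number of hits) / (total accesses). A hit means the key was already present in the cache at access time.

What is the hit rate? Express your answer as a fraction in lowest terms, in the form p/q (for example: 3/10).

Answer: 5/7

Derivation:
LFU simulation (capacity=6):
  1. access 32: MISS. Cache: [32(c=1)]
  2. access 14: MISS. Cache: [32(c=1) 14(c=1)]
  3. access 32: HIT, count now 2. Cache: [14(c=1) 32(c=2)]
  4. access 90: MISS. Cache: [14(c=1) 90(c=1) 32(c=2)]
  5. access 62: MISS. Cache: [14(c=1) 90(c=1) 62(c=1) 32(c=2)]
  6. access 90: HIT, count now 2. Cache: [14(c=1) 62(c=1) 32(c=2) 90(c=2)]
  7. access 62: HIT, count now 2. Cache: [14(c=1) 32(c=2) 90(c=2) 62(c=2)]
  8. access 62: HIT, count now 3. Cache: [14(c=1) 32(c=2) 90(c=2) 62(c=3)]
  9. access 26: MISS. Cache: [14(c=1) 26(c=1) 32(c=2) 90(c=2) 62(c=3)]
  10. access 62: HIT, count now 4. Cache: [14(c=1) 26(c=1) 32(c=2) 90(c=2) 62(c=4)]
  11. access 62: HIT, count now 5. Cache: [14(c=1) 26(c=1) 32(c=2) 90(c=2) 62(c=5)]
  12. access 26: HIT, count now 2. Cache: [14(c=1) 32(c=2) 90(c=2) 26(c=2) 62(c=5)]
  13. access 90: HIT, count now 3. Cache: [14(c=1) 32(c=2) 26(c=2) 90(c=3) 62(c=5)]
  14. access 62: HIT, count now 6. Cache: [14(c=1) 32(c=2) 26(c=2) 90(c=3) 62(c=6)]
  15. access 32: HIT, count now 3. Cache: [14(c=1) 26(c=2) 90(c=3) 32(c=3) 62(c=6)]
  16. access 32: HIT, count now 4. Cache: [14(c=1) 26(c=2) 90(c=3) 32(c=4) 62(c=6)]
  17. access 26: HIT, count now 3. Cache: [14(c=1) 90(c=3) 26(c=3) 32(c=4) 62(c=6)]
  18. access 62: HIT, count now 7. Cache: [14(c=1) 90(c=3) 26(c=3) 32(c=4) 62(c=7)]
  19. access 60: MISS. Cache: [14(c=1) 60(c=1) 90(c=3) 26(c=3) 32(c=4) 62(c=7)]
  20. access 62: HIT, count now 8. Cache: [14(c=1) 60(c=1) 90(c=3) 26(c=3) 32(c=4) 62(c=8)]
  21. access 32: HIT, count now 5. Cache: [14(c=1) 60(c=1) 90(c=3) 26(c=3) 32(c=5) 62(c=8)]
Total: 15 hits, 6 misses, 0 evictions

Hit rate = 15/21 = 5/7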